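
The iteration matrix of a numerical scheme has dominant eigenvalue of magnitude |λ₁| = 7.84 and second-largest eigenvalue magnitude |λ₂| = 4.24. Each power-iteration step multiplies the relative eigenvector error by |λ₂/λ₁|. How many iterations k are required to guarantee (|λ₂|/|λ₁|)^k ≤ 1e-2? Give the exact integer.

|λ₂/λ₁| = 4.24/7.84 = 0.54082
Need k ≥ ln(1e-2) / ln(0.54082) = -4.6052 / -0.6147 ≈ 7.492
Smallest integer k satisfying the bound: 8

8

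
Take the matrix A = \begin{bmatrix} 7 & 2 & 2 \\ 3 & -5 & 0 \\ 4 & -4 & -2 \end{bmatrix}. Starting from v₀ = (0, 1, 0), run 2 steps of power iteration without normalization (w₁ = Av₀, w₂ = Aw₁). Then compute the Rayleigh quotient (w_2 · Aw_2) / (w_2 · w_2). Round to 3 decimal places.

w1 = Av₀ = (7·0 + 2·1 + 2·0; 3·0 + (-5)·1 + 0·0; 4·0 + (-4)·1 + (-2)·0) = (2, -5, -4)
w2 = Aw1 = (7·2 + 2·(-5) + 2·(-4); 3·2 + (-5)·(-5) + 0·(-4); 4·2 + (-4)·(-5) + (-2)·(-4)) = (-4, 31, 36)
Aw2 = (106, -167, -212)
w2·Aw2 = (-4)·106 + 31·(-167) + 36·(-212) = -13233; w2·w2 = (-4)·(-4) + 31·31 + 36·36 = 2273
λ ≈ -13233/2273 = -5.822

λ ≈ -5.822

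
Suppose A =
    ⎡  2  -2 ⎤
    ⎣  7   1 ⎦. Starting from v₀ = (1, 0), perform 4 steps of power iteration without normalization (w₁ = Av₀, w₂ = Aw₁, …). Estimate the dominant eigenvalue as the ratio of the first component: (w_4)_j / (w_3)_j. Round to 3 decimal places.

w1 = Av₀ = (2·1 + (-2)·0; 7·1 + 1·0) = (2, 7)
w2 = Aw1 = (2·2 + (-2)·7; 7·2 + 1·7) = (-10, 21)
w3 = Aw2 = (-62, -49)
w4 = Aw3 = (-26, -483)
Ratio at component: -26 / -62 = 0.419

0.419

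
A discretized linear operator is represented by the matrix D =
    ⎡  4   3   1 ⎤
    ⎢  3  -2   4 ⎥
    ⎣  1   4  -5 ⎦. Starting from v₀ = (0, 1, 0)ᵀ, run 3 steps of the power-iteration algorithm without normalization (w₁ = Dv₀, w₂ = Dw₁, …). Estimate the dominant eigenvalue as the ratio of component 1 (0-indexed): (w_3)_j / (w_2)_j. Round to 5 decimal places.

w1 = Dv₀ = (3, -2, 4)
w2 = Dw1 = (10, 29, -25)
w3 = Dw2 = (102, -128, 251)
Ratio at component: -128 / 29 = -4.41379

-4.41379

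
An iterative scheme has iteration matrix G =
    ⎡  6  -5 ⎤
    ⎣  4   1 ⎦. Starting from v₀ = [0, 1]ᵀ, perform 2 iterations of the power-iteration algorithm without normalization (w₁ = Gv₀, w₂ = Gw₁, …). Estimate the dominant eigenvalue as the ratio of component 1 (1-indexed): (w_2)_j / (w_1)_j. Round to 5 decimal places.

λ ≈ 7.00000

w1 = Gv₀ = (6·0 + (-5)·1; 4·0 + 1·1) = (-5, 1)
w2 = Gw1 = (6·(-5) + (-5)·1; 4·(-5) + 1·1) = (-35, -19)
Ratio at component: -35 / -5 = 7.00000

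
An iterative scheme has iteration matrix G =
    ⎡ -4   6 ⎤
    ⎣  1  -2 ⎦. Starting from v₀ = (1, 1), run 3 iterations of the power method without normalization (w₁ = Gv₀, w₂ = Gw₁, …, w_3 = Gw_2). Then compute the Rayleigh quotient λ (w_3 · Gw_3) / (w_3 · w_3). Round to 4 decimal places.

w1 = Gv₀ = ((-4)·1 + 6·1; 1·1 + (-2)·1) = (2, -1)
w2 = Gw1 = ((-4)·2 + 6·(-1); 1·2 + (-2)·(-1)) = (-14, 4)
w3 = Gw2 = (80, -22)
Gw3 = (-452, 124)
w3·Gw3 = 80·(-452) + (-22)·124 = -38888; w3·w3 = 80·80 + (-22)·(-22) = 6884
λ ≈ -38888/6884 = -5.6490

-5.6490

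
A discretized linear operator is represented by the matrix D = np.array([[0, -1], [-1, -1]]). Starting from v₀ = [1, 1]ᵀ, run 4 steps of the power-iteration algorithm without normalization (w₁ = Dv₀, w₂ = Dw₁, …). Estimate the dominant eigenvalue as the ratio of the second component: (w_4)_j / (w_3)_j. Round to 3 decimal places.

w1 = Dv₀ = (-1, -2)
w2 = Dw1 = (2, 3)
w3 = Dw2 = (-3, -5)
w4 = Dw3 = (5, 8)
Ratio at component: 8 / -5 = -1.600

-1.600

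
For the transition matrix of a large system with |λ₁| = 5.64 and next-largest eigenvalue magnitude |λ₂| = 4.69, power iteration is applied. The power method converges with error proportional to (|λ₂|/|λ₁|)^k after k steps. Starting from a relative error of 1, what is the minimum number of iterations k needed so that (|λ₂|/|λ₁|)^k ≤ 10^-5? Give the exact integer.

63

|λ₂/λ₁| = 4.69/5.64 = 0.83156
Need k ≥ ln(10^-5) / ln(0.83156) = -11.5129 / -0.1845 ≈ 62.417
Smallest integer k satisfying the bound: 63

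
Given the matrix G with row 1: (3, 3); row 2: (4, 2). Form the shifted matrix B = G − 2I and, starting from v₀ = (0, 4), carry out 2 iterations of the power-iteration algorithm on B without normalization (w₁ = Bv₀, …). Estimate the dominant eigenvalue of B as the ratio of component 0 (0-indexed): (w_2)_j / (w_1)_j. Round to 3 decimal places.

μ ≈ 1.000

B = G − 2I has rows (1, 3); (4, 0)
w1 = Bv₀ = (12, 0)
w2 = Bw1 = (12, 48)
Ratio: 12/12 = 1.000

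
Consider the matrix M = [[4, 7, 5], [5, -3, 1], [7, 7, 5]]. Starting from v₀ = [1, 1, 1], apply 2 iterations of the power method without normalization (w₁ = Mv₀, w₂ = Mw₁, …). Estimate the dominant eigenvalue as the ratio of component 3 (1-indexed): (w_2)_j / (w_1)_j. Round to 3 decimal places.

w1 = Mv₀ = (16, 3, 19)
w2 = Mw1 = (180, 90, 228)
Ratio at component: 228 / 19 = 12.000

12.000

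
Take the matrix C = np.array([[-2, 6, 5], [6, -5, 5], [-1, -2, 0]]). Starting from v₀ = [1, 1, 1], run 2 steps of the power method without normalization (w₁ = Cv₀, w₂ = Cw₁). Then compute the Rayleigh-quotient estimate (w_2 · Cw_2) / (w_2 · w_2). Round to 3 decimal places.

λ ≈ -1.729

w1 = Cv₀ = ((-2)·1 + 6·1 + 5·1; 6·1 + (-5)·1 + 5·1; (-1)·1 + (-2)·1 + 0·1) = (9, 6, -3)
w2 = Cw1 = ((-2)·9 + 6·6 + 5·(-3); 6·9 + (-5)·6 + 5·(-3); (-1)·9 + (-2)·6 + 0·(-3)) = (3, 9, -21)
Cw2 = (-57, -132, -21)
w2·Cw2 = 3·(-57) + 9·(-132) + (-21)·(-21) = -918; w2·w2 = 3·3 + 9·9 + (-21)·(-21) = 531
λ ≈ -918/531 = -1.729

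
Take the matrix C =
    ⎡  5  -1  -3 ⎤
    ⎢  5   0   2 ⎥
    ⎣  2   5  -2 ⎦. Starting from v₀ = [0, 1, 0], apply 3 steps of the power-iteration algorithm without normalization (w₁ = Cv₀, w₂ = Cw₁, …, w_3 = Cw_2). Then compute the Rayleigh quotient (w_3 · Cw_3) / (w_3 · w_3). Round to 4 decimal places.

w1 = Cv₀ = (-1, 0, 5)
w2 = Cw1 = (-20, 5, -12)
w3 = Cw2 = (-69, -124, 9)
Cw3 = (-248, -327, -776)
w3·Cw3 = (-69)·(-248) + (-124)·(-327) + 9·(-776) = 50676; w3·w3 = (-69)·(-69) + (-124)·(-124) + 9·9 = 20218
λ ≈ 50676/20218 = 2.5065

λ ≈ 2.5065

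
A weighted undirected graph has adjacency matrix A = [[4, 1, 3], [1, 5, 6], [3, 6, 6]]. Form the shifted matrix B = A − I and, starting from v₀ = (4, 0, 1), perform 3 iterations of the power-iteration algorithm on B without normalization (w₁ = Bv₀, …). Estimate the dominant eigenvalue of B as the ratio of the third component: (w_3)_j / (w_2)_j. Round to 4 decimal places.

B = A − I has rows (3, 1, 3); (1, 4, 6); (3, 6, 5)
w1 = Bv₀ = (15, 10, 17)
w2 = Bw1 = (106, 157, 190)
w3 = Bw2 = (1045, 1874, 2210)
Ratio: 2210/190 = 11.6316

11.6316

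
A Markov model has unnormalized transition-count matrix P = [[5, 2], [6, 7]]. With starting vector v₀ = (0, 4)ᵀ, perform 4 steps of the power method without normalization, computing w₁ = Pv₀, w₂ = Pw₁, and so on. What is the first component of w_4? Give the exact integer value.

9408

w1 = Pv₀ = (5·0 + 2·4; 6·0 + 7·4) = (8, 28)
w2 = Pw1 = (5·8 + 2·28; 6·8 + 7·28) = (96, 244)
w3 = Pw2 = (968, 2284)
w4 = Pw3 = (9408, 21796)
The requested component of w4 is 9408.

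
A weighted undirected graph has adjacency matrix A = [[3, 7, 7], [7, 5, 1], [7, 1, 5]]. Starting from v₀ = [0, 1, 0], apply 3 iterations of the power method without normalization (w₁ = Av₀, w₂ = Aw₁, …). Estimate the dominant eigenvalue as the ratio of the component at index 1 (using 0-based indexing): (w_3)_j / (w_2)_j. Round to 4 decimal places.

11.6667

w1 = Av₀ = (7, 5, 1)
w2 = Aw1 = (63, 75, 59)
w3 = Aw2 = (1127, 875, 811)
Ratio at component: 875 / 75 = 11.6667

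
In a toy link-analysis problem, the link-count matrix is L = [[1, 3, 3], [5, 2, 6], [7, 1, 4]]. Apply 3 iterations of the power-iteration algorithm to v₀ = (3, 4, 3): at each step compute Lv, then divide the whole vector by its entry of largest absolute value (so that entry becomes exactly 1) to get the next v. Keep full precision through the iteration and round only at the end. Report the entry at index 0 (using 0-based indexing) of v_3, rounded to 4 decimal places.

0.6077

Lv0 = (24.00000, 41.00000, 37.00000); divide by 41.00000 → v1 = (0.58537, 1.00000, 0.90244)
Lv1 = (6.29268, 10.34146, 8.70732); divide by 10.34146 → v2 = (0.60849, 1.00000, 0.84198)
Lv2 = (6.13443, 10.09434, 8.62736); divide by 10.09434 → v3 = (0.60771, 1.00000, 0.85467)
Requested entry of v3: 2601/4280 = 0.6077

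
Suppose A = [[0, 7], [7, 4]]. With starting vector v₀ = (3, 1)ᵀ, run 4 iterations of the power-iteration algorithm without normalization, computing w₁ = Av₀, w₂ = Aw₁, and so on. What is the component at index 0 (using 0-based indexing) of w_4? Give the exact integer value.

w1 = Av₀ = (0·3 + 7·1; 7·3 + 4·1) = (7, 25)
w2 = Aw1 = (0·7 + 7·25; 7·7 + 4·25) = (175, 149)
w3 = Aw2 = (1043, 1821)
w4 = Aw3 = (12747, 14585)
The requested component of w4 is 12747.

12747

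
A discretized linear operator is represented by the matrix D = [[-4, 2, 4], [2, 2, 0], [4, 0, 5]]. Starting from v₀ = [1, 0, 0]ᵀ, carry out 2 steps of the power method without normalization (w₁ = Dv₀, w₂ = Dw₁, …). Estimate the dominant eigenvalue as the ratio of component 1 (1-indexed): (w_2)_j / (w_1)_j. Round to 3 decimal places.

λ ≈ -9.000

w1 = Dv₀ = ((-4)·1 + 2·0 + 4·0; 2·1 + 2·0 + 0·0; 4·1 + 0·0 + 5·0) = (-4, 2, 4)
w2 = Dw1 = ((-4)·(-4) + 2·2 + 4·4; 2·(-4) + 2·2 + 0·4; 4·(-4) + 0·2 + 5·4) = (36, -4, 4)
Ratio at component: 36 / -4 = -9.000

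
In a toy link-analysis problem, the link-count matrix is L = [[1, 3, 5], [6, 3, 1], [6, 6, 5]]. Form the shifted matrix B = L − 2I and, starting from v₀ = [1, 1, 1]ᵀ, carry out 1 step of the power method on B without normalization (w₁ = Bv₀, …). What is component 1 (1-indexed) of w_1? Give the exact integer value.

7

B = L − 2I has rows (-1, 3, 5); (6, 1, 1); (6, 6, 3)
w1 = Bv₀ = (7, 8, 15)
Requested component of w1: 7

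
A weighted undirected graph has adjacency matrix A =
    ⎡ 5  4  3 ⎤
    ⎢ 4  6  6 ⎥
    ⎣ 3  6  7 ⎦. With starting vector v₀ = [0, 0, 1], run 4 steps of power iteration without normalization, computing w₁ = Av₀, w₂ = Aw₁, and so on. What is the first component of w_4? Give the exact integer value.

w1 = Av₀ = (5·0 + 4·0 + 3·1; 4·0 + 6·0 + 6·1; 3·0 + 6·0 + 7·1) = (3, 6, 7)
w2 = Aw1 = (5·3 + 4·6 + 3·7; 4·3 + 6·6 + 6·7; 3·3 + 6·6 + 7·7) = (60, 90, 94)
w3 = Aw2 = (942, 1344, 1378)
w4 = Aw3 = (14220, 20100, 20536)
The requested component of w4 is 14220.

14220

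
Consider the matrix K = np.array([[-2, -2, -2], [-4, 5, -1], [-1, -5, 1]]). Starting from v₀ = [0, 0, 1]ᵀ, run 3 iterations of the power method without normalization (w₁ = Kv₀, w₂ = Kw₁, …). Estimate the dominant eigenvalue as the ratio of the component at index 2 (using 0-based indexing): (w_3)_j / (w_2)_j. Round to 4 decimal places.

λ ≈ -0.7500

w1 = Kv₀ = (-2, -1, 1)
w2 = Kw1 = (4, 2, 8)
w3 = Kw2 = (-28, -14, -6)
Ratio at component: -6 / 8 = -0.7500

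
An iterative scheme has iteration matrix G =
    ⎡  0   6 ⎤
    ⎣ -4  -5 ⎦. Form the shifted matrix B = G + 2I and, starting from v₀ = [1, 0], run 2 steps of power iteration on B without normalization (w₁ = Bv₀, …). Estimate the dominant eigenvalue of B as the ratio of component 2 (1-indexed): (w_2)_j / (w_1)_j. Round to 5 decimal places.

B = G + 2I has rows (2, 6); (-4, -3)
w1 = Bv₀ = (2, -4)
w2 = Bw1 = (-20, 4)
Ratio: 4/-4 = -1.00000

μ ≈ -1.00000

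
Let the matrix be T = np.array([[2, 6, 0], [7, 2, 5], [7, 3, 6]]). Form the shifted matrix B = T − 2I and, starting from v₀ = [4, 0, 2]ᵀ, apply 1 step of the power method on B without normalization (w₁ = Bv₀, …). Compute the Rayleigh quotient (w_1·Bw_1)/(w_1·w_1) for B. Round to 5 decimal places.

B = T − 2I has rows (0, 6, 0); (7, 0, 5); (7, 3, 4)
w1 = Bv₀ = (0, 38, 36)
Bw1 = (228, 180, 258)
w1·Bw1 = 16128; w1·w1 = 2740; μ ≈ 16128/2740 = 5.88613

μ ≈ 5.88613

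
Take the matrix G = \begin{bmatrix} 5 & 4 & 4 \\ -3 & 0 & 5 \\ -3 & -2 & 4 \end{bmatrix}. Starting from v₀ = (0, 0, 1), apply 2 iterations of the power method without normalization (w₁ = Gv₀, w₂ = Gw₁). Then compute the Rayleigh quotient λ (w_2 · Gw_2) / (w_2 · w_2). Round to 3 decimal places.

w1 = Gv₀ = (5·0 + 4·0 + 4·1; (-3)·0 + 0·0 + 5·1; (-3)·0 + (-2)·0 + 4·1) = (4, 5, 4)
w2 = Gw1 = (5·4 + 4·5 + 4·4; (-3)·4 + 0·5 + 5·4; (-3)·4 + (-2)·5 + 4·4) = (56, 8, -6)
Gw2 = (288, -198, -208)
w2·Gw2 = 56·288 + 8·(-198) + (-6)·(-208) = 15792; w2·w2 = 56·56 + 8·8 + (-6)·(-6) = 3236
λ ≈ 15792/3236 = 4.880

λ ≈ 4.880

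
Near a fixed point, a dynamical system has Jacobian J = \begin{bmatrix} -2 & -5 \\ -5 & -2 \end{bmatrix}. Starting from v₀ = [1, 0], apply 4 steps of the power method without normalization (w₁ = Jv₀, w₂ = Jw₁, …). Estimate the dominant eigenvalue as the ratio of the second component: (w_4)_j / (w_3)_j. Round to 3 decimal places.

w1 = Jv₀ = (-2, -5)
w2 = Jw1 = (29, 20)
w3 = Jw2 = (-158, -185)
w4 = Jw3 = (1241, 1160)
Ratio at component: 1160 / -185 = -6.270

λ ≈ -6.270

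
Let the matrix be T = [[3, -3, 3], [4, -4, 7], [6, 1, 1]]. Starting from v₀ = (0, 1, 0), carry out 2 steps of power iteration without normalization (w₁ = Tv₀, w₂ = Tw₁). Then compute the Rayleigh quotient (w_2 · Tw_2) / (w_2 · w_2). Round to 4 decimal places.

w1 = Tv₀ = (3·0 + (-3)·1 + 3·0; 4·0 + (-4)·1 + 7·0; 6·0 + 1·1 + 1·0) = (-3, -4, 1)
w2 = Tw1 = (3·(-3) + (-3)·(-4) + 3·1; 4·(-3) + (-4)·(-4) + 7·1; 6·(-3) + 1·(-4) + 1·1) = (6, 11, -21)
Tw2 = (-78, -167, 26)
w2·Tw2 = 6·(-78) + 11·(-167) + (-21)·26 = -2851; w2·w2 = 6·6 + 11·11 + (-21)·(-21) = 598
λ ≈ -2851/598 = -4.7676

-4.7676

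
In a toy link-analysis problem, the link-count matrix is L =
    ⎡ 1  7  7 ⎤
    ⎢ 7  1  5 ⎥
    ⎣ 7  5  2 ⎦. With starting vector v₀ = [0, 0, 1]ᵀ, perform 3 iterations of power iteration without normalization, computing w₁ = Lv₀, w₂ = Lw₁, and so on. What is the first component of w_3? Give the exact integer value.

1050

w1 = Lv₀ = (1·0 + 7·0 + 7·1; 7·0 + 1·0 + 5·1; 7·0 + 5·0 + 2·1) = (7, 5, 2)
w2 = Lw1 = (1·7 + 7·5 + 7·2; 7·7 + 1·5 + 5·2; 7·7 + 5·5 + 2·2) = (56, 64, 78)
w3 = Lw2 = (1050, 846, 868)
The requested component of w3 is 1050.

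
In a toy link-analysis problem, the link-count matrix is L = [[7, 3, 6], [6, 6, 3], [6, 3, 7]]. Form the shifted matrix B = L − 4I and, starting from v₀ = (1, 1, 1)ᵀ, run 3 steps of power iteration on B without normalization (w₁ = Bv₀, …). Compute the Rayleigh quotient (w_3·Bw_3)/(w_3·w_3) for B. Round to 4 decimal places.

11.7650

B = L − 4I has rows (3, 3, 6); (6, 2, 3); (6, 3, 3)
w1 = Bv₀ = (12, 11, 12)
w2 = Bw1 = (141, 130, 141)
w3 = Bw2 = (1659, 1529, 1659)
Bw3 = (19518, 17989, 19518)
w3·Bw3 = 92265905; w3·w3 = 7842403; μ ≈ 92265905/7842403 = 11.7650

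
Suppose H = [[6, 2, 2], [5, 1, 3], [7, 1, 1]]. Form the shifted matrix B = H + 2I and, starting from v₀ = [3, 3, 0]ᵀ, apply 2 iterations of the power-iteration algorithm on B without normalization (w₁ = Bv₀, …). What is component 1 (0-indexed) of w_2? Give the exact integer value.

294

B = H + 2I has rows (8, 2, 2); (5, 3, 3); (7, 1, 3)
w1 = Bv₀ = (30, 24, 24)
w2 = Bw1 = (336, 294, 306)
Requested component of w2: 294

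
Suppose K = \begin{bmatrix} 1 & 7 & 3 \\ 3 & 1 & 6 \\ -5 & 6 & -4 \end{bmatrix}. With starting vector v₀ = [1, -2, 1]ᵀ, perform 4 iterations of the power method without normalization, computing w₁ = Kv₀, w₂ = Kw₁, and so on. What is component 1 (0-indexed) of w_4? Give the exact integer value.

-9650

w1 = Kv₀ = (1·1 + 7·(-2) + 3·1; 3·1 + 1·(-2) + 6·1; (-5)·1 + 6·(-2) + (-4)·1) = (-10, 7, -21)
w2 = Kw1 = (1·(-10) + 7·7 + 3·(-21); 3·(-10) + 1·7 + 6·(-21); (-5)·(-10) + 6·7 + (-4)·(-21)) = (-24, -149, 176)
w3 = Kw2 = (-539, 835, -1478)
w4 = Kw3 = (872, -9650, 13617)
The requested component of w4 is -9650.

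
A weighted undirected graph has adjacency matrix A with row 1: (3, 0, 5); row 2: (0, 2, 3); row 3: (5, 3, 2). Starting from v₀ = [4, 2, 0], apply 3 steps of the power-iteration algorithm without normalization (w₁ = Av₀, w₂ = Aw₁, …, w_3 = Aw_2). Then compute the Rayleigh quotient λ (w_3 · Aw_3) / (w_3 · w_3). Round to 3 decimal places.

w1 = Av₀ = (3·4 + 0·2 + 5·0; 0·4 + 2·2 + 3·0; 5·4 + 3·2 + 2·0) = (12, 4, 26)
w2 = Aw1 = (3·12 + 0·4 + 5·26; 0·12 + 2·4 + 3·26; 5·12 + 3·4 + 2·26) = (166, 86, 124)
w3 = Aw2 = (1118, 544, 1336)
Aw3 = (10034, 5096, 9894)
w3·Aw3 = 1118·10034 + 544·5096 + 1336·9894 = 27208620; w3·w3 = 1118·1118 + 544·544 + 1336·1336 = 3330756
λ ≈ 27208620/3330756 = 8.169

8.169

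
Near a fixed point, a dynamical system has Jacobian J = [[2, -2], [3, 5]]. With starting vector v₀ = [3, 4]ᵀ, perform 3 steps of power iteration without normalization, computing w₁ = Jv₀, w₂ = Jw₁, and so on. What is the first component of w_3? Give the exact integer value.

-402

w1 = Jv₀ = (-2, 29)
w2 = Jw1 = (-62, 139)
w3 = Jw2 = (-402, 509)
The requested component of w3 is -402.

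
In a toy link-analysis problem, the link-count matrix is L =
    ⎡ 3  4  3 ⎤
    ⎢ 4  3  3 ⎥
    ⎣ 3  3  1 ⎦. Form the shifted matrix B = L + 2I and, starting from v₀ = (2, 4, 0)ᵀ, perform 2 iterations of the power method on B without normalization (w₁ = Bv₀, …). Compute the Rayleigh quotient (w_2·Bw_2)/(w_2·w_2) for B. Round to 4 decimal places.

B = L + 2I has rows (5, 4, 3); (4, 5, 3); (3, 3, 3)
w1 = Bv₀ = (5·2 + 4·4 + 3·0; 4·2 + 5·4 + 3·0; 3·2 + 3·4 + 3·0) = (26, 28, 18)
w2 = Bw1 = (5·26 + 4·28 + 3·18; 4·26 + 5·28 + 3·18; 3·26 + 3·28 + 3·18) = (296, 298, 216)
Bw2 = (3320, 3322, 2430)
w2·Bw2 = 2497556; w2·w2 = 223076; μ ≈ 2497556/223076 = 11.1960

μ ≈ 11.1960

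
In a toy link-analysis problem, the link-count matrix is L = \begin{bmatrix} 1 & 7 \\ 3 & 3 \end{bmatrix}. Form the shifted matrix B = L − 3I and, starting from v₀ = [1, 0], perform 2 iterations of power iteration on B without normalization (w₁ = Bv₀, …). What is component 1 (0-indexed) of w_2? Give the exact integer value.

B = L − 3I has rows (-2, 7); (3, 0)
w1 = Bv₀ = ((-2)·1 + 7·0; 3·1 + 0·0) = (-2, 3)
w2 = Bw1 = ((-2)·(-2) + 7·3; 3·(-2) + 0·3) = (25, -6)
Requested component of w2: -6

-6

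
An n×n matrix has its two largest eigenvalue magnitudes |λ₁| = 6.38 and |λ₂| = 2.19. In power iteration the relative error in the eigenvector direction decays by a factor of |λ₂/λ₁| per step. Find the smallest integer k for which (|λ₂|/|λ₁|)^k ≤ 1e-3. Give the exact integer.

7

|λ₂/λ₁| = 2.19/6.38 = 0.34326
Need k ≥ ln(1e-3) / ln(0.34326) = -6.9078 / -1.0693 ≈ 6.460
Smallest integer k satisfying the bound: 7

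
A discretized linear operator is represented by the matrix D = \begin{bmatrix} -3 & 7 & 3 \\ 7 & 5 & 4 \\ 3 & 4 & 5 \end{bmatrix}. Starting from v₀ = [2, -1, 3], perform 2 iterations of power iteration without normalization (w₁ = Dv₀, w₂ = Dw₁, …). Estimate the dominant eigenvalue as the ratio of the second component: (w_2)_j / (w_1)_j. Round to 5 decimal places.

λ ≈ 6.90476

w1 = Dv₀ = (-4, 21, 17)
w2 = Dw1 = (210, 145, 157)
Ratio at component: 145 / 21 = 6.90476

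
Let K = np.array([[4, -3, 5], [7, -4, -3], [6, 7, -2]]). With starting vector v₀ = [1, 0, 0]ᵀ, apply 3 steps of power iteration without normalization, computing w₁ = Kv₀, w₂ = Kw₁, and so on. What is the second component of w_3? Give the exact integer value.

w1 = Kv₀ = (4·1 + (-3)·0 + 5·0; 7·1 + (-4)·0 + (-3)·0; 6·1 + 7·0 + (-2)·0) = (4, 7, 6)
w2 = Kw1 = (4·4 + (-3)·7 + 5·6; 7·4 + (-4)·7 + (-3)·6; 6·4 + 7·7 + (-2)·6) = (25, -18, 61)
w3 = Kw2 = (459, 64, -98)
The requested component of w3 is 64.

64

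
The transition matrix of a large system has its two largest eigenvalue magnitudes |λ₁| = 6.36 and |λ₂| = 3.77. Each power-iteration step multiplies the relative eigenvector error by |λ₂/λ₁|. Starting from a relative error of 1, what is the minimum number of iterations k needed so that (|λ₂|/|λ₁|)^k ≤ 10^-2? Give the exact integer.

9

|λ₂/λ₁| = 3.77/6.36 = 0.59277
Need k ≥ ln(10^-2) / ln(0.59277) = -4.6052 / -0.5230 ≈ 8.806
Smallest integer k satisfying the bound: 9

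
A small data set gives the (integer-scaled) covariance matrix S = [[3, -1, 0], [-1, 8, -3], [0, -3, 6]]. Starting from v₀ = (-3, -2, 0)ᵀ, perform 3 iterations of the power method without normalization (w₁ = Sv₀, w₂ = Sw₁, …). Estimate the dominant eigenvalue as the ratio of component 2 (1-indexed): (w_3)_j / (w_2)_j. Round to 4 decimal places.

9.8870

w1 = Sv₀ = (3·(-3) + (-1)·(-2) + 0·0; (-1)·(-3) + 8·(-2) + (-3)·0; 0·(-3) + (-3)·(-2) + 6·0) = (-7, -13, 6)
w2 = Sw1 = (3·(-7) + (-1)·(-13) + 0·6; (-1)·(-7) + 8·(-13) + (-3)·6; 0·(-7) + (-3)·(-13) + 6·6) = (-8, -115, 75)
w3 = Sw2 = (91, -1137, 795)
Ratio at component: -1137 / -115 = 9.8870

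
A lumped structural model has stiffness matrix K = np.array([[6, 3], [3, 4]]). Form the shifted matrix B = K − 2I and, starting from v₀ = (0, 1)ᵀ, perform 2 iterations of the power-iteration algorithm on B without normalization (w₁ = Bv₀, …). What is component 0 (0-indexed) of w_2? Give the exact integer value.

B = K − 2I has rows (4, 3); (3, 2)
w1 = Bv₀ = (4·0 + 3·1; 3·0 + 2·1) = (3, 2)
w2 = Bw1 = (4·3 + 3·2; 3·3 + 2·2) = (18, 13)
Requested component of w2: 18

18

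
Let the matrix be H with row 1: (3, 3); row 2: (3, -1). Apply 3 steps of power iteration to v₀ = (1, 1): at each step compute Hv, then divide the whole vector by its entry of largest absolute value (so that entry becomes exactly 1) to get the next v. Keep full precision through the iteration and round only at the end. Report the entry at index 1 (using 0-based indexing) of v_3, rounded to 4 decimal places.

Hv0 = (6.00000, 2.00000); divide by 6.00000 → v1 = (1.00000, 0.33333)
Hv1 = (4.00000, 2.66667); divide by 4.00000 → v2 = (1.00000, 0.66667)
Hv2 = (5.00000, 2.33333); divide by 5.00000 → v3 = (1.00000, 0.46667)
Requested entry of v3: 56/120 = 0.4667

0.4667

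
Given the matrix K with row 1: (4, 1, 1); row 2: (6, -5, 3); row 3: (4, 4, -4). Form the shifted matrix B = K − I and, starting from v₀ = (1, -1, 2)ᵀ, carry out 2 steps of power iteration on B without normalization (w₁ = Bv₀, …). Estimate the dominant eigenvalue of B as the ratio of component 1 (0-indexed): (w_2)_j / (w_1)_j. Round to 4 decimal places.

μ ≈ -6.3333

B = K − I has rows (3, 1, 1); (6, -6, 3); (4, 4, -5)
w1 = Bv₀ = (4, 18, -10)
w2 = Bw1 = (20, -114, 138)
Ratio: -114/18 = -6.3333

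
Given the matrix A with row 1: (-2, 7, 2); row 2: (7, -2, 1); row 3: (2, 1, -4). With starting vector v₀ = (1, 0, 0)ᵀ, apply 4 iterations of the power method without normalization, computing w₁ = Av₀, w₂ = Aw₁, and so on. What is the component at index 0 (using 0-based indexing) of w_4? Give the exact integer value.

3950

w1 = Av₀ = ((-2)·1 + 7·0 + 2·0; 7·1 + (-2)·0 + 1·0; 2·1 + 1·0 + (-4)·0) = (-2, 7, 2)
w2 = Aw1 = ((-2)·(-2) + 7·7 + 2·2; 7·(-2) + (-2)·7 + 1·2; 2·(-2) + 1·7 + (-4)·2) = (57, -26, -5)
w3 = Aw2 = (-306, 446, 108)
w4 = Aw3 = (3950, -2926, -598)
The requested component of w4 is 3950.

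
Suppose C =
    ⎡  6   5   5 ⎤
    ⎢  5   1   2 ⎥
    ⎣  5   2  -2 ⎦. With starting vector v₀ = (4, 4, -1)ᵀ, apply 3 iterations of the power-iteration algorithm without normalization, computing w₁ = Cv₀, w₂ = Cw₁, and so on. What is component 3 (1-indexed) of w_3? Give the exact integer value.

2666

w1 = Cv₀ = (6·4 + 5·4 + 5·(-1); 5·4 + 1·4 + 2·(-1); 5·4 + 2·4 + (-2)·(-1)) = (39, 22, 30)
w2 = Cw1 = (6·39 + 5·22 + 5·30; 5·39 + 1·22 + 2·30; 5·39 + 2·22 + (-2)·30) = (494, 277, 179)
w3 = Cw2 = (5244, 3105, 2666)
The requested component of w3 is 2666.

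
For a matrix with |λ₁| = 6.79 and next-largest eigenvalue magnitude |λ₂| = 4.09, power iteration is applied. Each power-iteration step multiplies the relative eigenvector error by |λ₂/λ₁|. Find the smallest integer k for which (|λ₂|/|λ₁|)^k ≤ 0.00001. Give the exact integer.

|λ₂/λ₁| = 4.09/6.79 = 0.60236
Need k ≥ ln(0.00001) / ln(0.60236) = -11.5129 / -0.5069 ≈ 22.712
Smallest integer k satisfying the bound: 23

23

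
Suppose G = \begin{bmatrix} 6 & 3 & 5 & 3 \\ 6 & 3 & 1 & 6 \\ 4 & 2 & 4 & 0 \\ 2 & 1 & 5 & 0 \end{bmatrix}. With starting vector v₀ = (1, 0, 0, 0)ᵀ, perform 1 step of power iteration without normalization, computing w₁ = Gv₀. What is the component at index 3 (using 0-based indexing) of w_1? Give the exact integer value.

w1 = Gv₀ = (6·1 + 3·0 + 5·0 + 3·0; 6·1 + 3·0 + 1·0 + 6·0; 4·1 + 2·0 + 4·0 + 0·0; 2·1 + 1·0 + 5·0 + 0·0) = (6, 6, 4, 2)
The requested component of w1 is 2.

2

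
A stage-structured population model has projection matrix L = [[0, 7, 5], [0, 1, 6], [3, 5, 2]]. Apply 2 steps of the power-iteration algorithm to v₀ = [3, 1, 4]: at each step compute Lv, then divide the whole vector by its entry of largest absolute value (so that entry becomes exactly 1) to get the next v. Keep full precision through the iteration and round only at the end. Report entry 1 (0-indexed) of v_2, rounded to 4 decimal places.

0.5509

Lv0 = (27.00000, 25.00000, 22.00000); divide by 27.00000 → v1 = (1.00000, 0.92593, 0.81481)
Lv1 = (10.55556, 5.81481, 9.25926); divide by 10.55556 → v2 = (1.00000, 0.55088, 0.87719)
Requested entry of v2: 157/285 = 0.5509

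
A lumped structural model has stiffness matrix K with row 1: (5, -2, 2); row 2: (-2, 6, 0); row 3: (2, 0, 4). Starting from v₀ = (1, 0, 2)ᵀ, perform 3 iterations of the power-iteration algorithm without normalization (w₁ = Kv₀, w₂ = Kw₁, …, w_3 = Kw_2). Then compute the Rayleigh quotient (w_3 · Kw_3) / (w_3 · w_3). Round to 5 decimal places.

λ ≈ 7.74409

w1 = Kv₀ = (5·1 + (-2)·0 + 2·2; (-2)·1 + 6·0 + 0·2; 2·1 + 0·0 + 4·2) = (9, -2, 10)
w2 = Kw1 = (5·9 + (-2)·(-2) + 2·10; (-2)·9 + 6·(-2) + 0·10; 2·9 + 0·(-2) + 4·10) = (69, -30, 58)
w3 = Kw2 = (521, -318, 370)
Kw3 = (3981, -2950, 2522)
w3·Kw3 = 521·3981 + (-318)·(-2950) + 370·2522 = 3945341; w3·w3 = 521·521 + (-318)·(-318) + 370·370 = 509465
λ ≈ 3945341/509465 = 7.74409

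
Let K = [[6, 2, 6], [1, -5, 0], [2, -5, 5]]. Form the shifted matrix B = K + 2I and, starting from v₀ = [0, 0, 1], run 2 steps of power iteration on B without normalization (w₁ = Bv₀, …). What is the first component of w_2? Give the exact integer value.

B = K + 2I has rows (8, 2, 6); (1, -3, 0); (2, -5, 7)
w1 = Bv₀ = (8·0 + 2·0 + 6·1; 1·0 + (-3)·0 + 0·1; 2·0 + (-5)·0 + 7·1) = (6, 0, 7)
w2 = Bw1 = (8·6 + 2·0 + 6·7; 1·6 + (-3)·0 + 0·7; 2·6 + (-5)·0 + 7·7) = (90, 6, 61)
Requested component of w2: 90

90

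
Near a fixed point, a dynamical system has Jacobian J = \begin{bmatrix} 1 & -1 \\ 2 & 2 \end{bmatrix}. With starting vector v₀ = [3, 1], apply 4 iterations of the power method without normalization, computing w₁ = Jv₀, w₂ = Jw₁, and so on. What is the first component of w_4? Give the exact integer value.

w1 = Jv₀ = (1·3 + (-1)·1; 2·3 + 2·1) = (2, 8)
w2 = Jw1 = (1·2 + (-1)·8; 2·2 + 2·8) = (-6, 20)
w3 = Jw2 = (-26, 28)
w4 = Jw3 = (-54, 4)
The requested component of w4 is -54.

-54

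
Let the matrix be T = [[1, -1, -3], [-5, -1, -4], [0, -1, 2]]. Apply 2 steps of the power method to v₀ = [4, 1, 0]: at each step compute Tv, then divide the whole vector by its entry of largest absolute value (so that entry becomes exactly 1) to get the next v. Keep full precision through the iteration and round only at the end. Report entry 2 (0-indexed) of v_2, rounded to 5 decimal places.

0.70370

Tv0 = (3.000000, -21.000000, -1.000000); divide by -21.000000 → v1 = (-0.142857, 1.000000, 0.047619)
Tv1 = (-1.285714, -0.476190, -0.904762); divide by -1.285714 → v2 = (1.000000, 0.370370, 0.703704)
Requested entry of v2: 19/27 = 0.70370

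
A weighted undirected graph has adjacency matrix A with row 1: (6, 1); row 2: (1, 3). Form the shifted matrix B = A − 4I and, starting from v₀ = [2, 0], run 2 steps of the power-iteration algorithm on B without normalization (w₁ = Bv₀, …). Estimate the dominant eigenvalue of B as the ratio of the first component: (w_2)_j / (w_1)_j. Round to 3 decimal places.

2.500

B = A − 4I has rows (2, 1); (1, -1)
w1 = Bv₀ = (4, 2)
w2 = Bw1 = (10, 2)
Ratio: 10/4 = 2.500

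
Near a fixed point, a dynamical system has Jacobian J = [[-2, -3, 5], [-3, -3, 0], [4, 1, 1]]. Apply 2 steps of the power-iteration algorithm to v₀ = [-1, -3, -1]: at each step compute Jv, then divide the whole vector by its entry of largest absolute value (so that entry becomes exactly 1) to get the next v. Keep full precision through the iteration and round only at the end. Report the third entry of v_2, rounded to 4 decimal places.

-0.3182

Jv0 = (6.00000, 12.00000, -8.00000); divide by 12.00000 → v1 = (0.50000, 1.00000, -0.66667)
Jv1 = (-7.33333, -4.50000, 2.33333); divide by -7.33333 → v2 = (1.00000, 0.61364, -0.31818)
Requested entry of v2: 28/-88 = -0.3182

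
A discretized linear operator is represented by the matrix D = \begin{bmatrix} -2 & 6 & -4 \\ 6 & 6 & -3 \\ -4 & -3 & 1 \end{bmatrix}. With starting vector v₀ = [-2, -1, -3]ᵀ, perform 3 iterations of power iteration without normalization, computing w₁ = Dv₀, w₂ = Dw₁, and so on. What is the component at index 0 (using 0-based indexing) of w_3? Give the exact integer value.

w1 = Dv₀ = (10, -9, 8)
w2 = Dw1 = (-106, -18, -5)
w3 = Dw2 = (124, -729, 473)
The requested component of w3 is 124.

124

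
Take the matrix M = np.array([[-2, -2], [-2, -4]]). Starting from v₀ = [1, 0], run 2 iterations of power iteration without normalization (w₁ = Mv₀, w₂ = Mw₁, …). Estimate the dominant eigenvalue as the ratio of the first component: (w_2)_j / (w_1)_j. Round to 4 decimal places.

w1 = Mv₀ = ((-2)·1 + (-2)·0; (-2)·1 + (-4)·0) = (-2, -2)
w2 = Mw1 = ((-2)·(-2) + (-2)·(-2); (-2)·(-2) + (-4)·(-2)) = (8, 12)
Ratio at component: 8 / -2 = -4.0000

λ ≈ -4.0000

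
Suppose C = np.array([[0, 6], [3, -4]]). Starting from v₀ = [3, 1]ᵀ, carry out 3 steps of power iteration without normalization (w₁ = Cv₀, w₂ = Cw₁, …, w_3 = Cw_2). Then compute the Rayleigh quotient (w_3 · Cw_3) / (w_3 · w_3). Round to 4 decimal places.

λ ≈ -5.0267

w1 = Cv₀ = (0·3 + 6·1; 3·3 + (-4)·1) = (6, 5)
w2 = Cw1 = (0·6 + 6·5; 3·6 + (-4)·5) = (30, -2)
w3 = Cw2 = (-12, 98)
Cw3 = (588, -428)
w3·Cw3 = (-12)·588 + 98·(-428) = -49000; w3·w3 = (-12)·(-12) + 98·98 = 9748
λ ≈ -49000/9748 = -5.0267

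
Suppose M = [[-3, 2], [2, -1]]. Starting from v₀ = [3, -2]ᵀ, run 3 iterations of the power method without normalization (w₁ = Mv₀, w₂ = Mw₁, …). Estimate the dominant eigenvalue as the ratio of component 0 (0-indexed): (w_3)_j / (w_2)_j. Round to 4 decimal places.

w1 = Mv₀ = ((-3)·3 + 2·(-2); 2·3 + (-1)·(-2)) = (-13, 8)
w2 = Mw1 = ((-3)·(-13) + 2·8; 2·(-13) + (-1)·8) = (55, -34)
w3 = Mw2 = (-233, 144)
Ratio at component: -233 / 55 = -4.2364

-4.2364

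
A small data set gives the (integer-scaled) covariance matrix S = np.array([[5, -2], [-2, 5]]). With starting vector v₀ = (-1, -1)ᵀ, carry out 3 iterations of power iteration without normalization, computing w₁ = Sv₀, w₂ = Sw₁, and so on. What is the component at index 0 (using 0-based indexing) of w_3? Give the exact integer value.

w1 = Sv₀ = (5·(-1) + (-2)·(-1); (-2)·(-1) + 5·(-1)) = (-3, -3)
w2 = Sw1 = (5·(-3) + (-2)·(-3); (-2)·(-3) + 5·(-3)) = (-9, -9)
w3 = Sw2 = (-27, -27)
The requested component of w3 is -27.

-27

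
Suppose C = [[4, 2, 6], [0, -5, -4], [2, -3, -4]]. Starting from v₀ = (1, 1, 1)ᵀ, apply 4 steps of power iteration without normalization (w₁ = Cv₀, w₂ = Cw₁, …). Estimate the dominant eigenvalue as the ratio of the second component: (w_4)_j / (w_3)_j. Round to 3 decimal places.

-8.146

w1 = Cv₀ = (4·1 + 2·1 + 6·1; 0·1 + (-5)·1 + (-4)·1; 2·1 + (-3)·1 + (-4)·1) = (12, -9, -5)
w2 = Cw1 = (4·12 + 2·(-9) + 6·(-5); 0·12 + (-5)·(-9) + (-4)·(-5); 2·12 + (-3)·(-9) + (-4)·(-5)) = (0, 65, 71)
w3 = Cw2 = (556, -609, -479)
w4 = Cw3 = (-1868, 4961, 4855)
Ratio at component: 4961 / -609 = -8.146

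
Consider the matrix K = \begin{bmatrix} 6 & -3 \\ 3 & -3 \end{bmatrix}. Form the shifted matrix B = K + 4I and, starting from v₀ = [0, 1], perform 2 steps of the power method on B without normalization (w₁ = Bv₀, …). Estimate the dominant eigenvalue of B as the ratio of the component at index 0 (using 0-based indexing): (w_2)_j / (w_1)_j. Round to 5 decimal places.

B = K + 4I has rows (10, -3); (3, 1)
w1 = Bv₀ = (10·0 + (-3)·1; 3·0 + 1·1) = (-3, 1)
w2 = Bw1 = (10·(-3) + (-3)·1; 3·(-3) + 1·1) = (-33, -8)
Ratio: -33/-3 = 11.00000

11.00000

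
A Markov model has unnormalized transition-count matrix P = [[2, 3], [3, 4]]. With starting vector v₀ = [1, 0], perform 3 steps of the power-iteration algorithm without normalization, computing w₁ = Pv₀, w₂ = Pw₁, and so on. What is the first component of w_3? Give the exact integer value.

w1 = Pv₀ = (2, 3)
w2 = Pw1 = (13, 18)
w3 = Pw2 = (80, 111)
The requested component of w3 is 80.

80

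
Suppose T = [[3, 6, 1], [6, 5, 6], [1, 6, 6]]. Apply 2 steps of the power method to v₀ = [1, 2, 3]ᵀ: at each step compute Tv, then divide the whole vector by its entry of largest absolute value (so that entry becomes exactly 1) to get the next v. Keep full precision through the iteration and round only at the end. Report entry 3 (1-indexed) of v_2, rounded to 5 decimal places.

Tv0 = (18.000000, 34.000000, 31.000000); divide by 34.000000 → v1 = (0.529412, 1.000000, 0.911765)
Tv1 = (8.500000, 13.647059, 12.000000); divide by 13.647059 → v2 = (0.622845, 1.000000, 0.879310)
Requested entry of v2: 408/464 = 0.87931

0.87931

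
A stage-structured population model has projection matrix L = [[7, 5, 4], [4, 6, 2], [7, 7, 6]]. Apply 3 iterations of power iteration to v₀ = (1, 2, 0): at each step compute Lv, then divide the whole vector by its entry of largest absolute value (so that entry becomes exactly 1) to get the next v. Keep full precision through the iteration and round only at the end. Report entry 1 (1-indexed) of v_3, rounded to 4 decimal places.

Lv0 = (17.00000, 16.00000, 21.00000); divide by 21.00000 → v1 = (0.80952, 0.76190, 1.00000)
Lv1 = (13.47619, 9.80952, 17.00000); divide by 17.00000 → v2 = (0.79272, 0.57703, 1.00000)
Lv2 = (12.43417, 8.63305, 15.58824); divide by 15.58824 → v3 = (0.79766, 0.55382, 1.00000)
Requested entry of v3: 4439/5565 = 0.7977

0.7977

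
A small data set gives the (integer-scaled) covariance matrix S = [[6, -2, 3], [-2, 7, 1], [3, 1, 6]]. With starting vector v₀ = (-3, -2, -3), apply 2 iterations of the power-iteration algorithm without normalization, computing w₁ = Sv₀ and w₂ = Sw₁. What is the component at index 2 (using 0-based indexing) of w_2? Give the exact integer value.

w1 = Sv₀ = (6·(-3) + (-2)·(-2) + 3·(-3); (-2)·(-3) + 7·(-2) + 1·(-3); 3·(-3) + 1·(-2) + 6·(-3)) = (-23, -11, -29)
w2 = Sw1 = (6·(-23) + (-2)·(-11) + 3·(-29); (-2)·(-23) + 7·(-11) + 1·(-29); 3·(-23) + 1·(-11) + 6·(-29)) = (-203, -60, -254)
The requested component of w2 is -254.

-254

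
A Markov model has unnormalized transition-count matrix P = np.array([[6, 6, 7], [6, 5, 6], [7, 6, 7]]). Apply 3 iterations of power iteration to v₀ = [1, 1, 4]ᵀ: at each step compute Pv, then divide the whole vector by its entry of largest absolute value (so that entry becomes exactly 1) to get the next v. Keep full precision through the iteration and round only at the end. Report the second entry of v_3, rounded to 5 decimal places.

Pv0 = (40.000000, 35.000000, 41.000000); divide by 41.000000 → v1 = (0.975610, 0.853659, 1.000000)
Pv1 = (17.975610, 16.121951, 18.951220); divide by 18.951220 → v2 = (0.948520, 0.850708, 1.000000)
Pv2 = (17.795367, 15.944659, 18.743887); divide by 18.743887 → v3 = (0.949396, 0.850659, 1.000000)
Requested entry of v3: 12389/14564 = 0.85066

0.85066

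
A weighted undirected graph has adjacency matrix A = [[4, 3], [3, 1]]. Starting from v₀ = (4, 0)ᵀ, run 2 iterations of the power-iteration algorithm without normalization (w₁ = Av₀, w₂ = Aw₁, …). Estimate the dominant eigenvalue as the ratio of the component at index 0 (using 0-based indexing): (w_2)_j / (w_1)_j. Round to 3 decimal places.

w1 = Av₀ = (16, 12)
w2 = Aw1 = (100, 60)
Ratio at component: 100 / 16 = 6.250

λ ≈ 6.250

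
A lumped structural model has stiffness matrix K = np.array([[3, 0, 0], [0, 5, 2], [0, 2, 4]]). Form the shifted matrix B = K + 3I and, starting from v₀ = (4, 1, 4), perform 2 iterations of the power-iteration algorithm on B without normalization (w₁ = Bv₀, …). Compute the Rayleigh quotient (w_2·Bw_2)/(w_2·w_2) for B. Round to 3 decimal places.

μ ≈ 8.715

B = K + 3I has rows (6, 0, 0); (0, 8, 2); (0, 2, 7)
w1 = Bv₀ = (6·4 + 0·1 + 0·4; 0·4 + 8·1 + 2·4; 0·4 + 2·1 + 7·4) = (24, 16, 30)
w2 = Bw1 = (6·24 + 0·16 + 0·30; 0·24 + 8·16 + 2·30; 0·24 + 2·16 + 7·30) = (144, 188, 242)
Bw2 = (864, 1988, 2070)
w2·Bw2 = 999100; w2·w2 = 114644; μ ≈ 999100/114644 = 8.715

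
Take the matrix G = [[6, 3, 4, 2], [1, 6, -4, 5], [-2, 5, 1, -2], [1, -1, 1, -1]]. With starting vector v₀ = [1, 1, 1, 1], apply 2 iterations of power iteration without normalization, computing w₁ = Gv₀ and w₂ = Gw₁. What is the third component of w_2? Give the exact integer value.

w1 = Gv₀ = (6·1 + 3·1 + 4·1 + 2·1; 1·1 + 6·1 + (-4)·1 + 5·1; (-2)·1 + 5·1 + 1·1 + (-2)·1; 1·1 + (-1)·1 + 1·1 + (-1)·1) = (15, 8, 2, 0)
w2 = Gw1 = (6·15 + 3·8 + 4·2 + 2·0; 1·15 + 6·8 + (-4)·2 + 5·0; (-2)·15 + 5·8 + 1·2 + (-2)·0; 1·15 + (-1)·8 + 1·2 + (-1)·0) = (122, 55, 12, 9)
The requested component of w2 is 12.

12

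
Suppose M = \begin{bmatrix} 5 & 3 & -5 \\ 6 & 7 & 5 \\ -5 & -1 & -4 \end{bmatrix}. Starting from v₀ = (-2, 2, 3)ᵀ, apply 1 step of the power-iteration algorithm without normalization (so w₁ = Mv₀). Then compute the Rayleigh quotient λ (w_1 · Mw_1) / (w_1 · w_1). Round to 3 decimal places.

-0.263

w1 = Mv₀ = (5·(-2) + 3·2 + (-5)·3; 6·(-2) + 7·2 + 5·3; (-5)·(-2) + (-1)·2 + (-4)·3) = (-19, 17, -4)
Mw1 = (-24, -15, 94)
w1·Mw1 = (-19)·(-24) + 17·(-15) + (-4)·94 = -175; w1·w1 = (-19)·(-19) + 17·17 + (-4)·(-4) = 666
λ ≈ -175/666 = -0.263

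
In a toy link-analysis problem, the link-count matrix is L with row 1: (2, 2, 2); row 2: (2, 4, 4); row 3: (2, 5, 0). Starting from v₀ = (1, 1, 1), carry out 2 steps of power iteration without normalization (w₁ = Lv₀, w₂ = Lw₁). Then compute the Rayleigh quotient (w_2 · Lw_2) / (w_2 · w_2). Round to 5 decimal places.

λ ≈ 8.13916

w1 = Lv₀ = (2·1 + 2·1 + 2·1; 2·1 + 4·1 + 4·1; 2·1 + 5·1 + 0·1) = (6, 10, 7)
w2 = Lw1 = (2·6 + 2·10 + 2·7; 2·6 + 4·10 + 4·7; 2·6 + 5·10 + 0·7) = (46, 80, 62)
Lw2 = (376, 660, 492)
w2·Lw2 = 46·376 + 80·660 + 62·492 = 100600; w2·w2 = 46·46 + 80·80 + 62·62 = 12360
λ ≈ 100600/12360 = 8.13916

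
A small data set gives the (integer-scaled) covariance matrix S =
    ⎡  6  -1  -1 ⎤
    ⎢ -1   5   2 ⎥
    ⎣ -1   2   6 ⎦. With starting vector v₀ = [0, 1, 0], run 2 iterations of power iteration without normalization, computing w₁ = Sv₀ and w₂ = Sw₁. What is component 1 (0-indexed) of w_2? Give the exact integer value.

30

w1 = Sv₀ = (-1, 5, 2)
w2 = Sw1 = (-13, 30, 23)
The requested component of w2 is 30.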